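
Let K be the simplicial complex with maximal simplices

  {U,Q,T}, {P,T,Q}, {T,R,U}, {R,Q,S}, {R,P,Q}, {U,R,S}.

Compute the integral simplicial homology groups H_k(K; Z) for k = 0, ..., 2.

Order the vertices as P < Q < R < S < T < U. Listing each simplex with vertices in this order, K has dimension 2 with simplices:

  0-simplices (6): P, Q, R, S, T, U
  1-simplices (12): PQ, PR, PT, QR, QS, QT, QU, RS, RT, RU, SU, TU
  2-simplices (6): PQR, PQT, QRS, QTU, RSU, RTU

giving chain groups C_0 ≅ Z^6, C_1 ≅ Z^12, C_2 ≅ Z^6.

Boundary ∂_1: C_1 → C_0 is given by ∂[p,q] = [q] − [p]. For instance
  ∂PR = R − P.
As a 6×12 matrix over Z this has rank 5, with invariant factors (1,1,1,1,1).

The boundary map ∂_2: C_2 → C_1 acts by ∂[p,q,r] = [q,r] − [p,r] + [p,q]. For instance
  ∂QRS = RS − QS + QR,
  ∂PQR = QR − PR + PQ.
As a 12×6 matrix over Z this has rank 6, with invariant factors (1,1,1,1,1,1).

Reading off H_k = ker ∂_k / im ∂_{k+1}:

  H_0: rank C_0 − rank ∂_1 = 6 − 5 = 1, and the invariant factors of ∂_1 are all 1, so H_0 ≅ Z.
  H_1: rank ker ∂_1 − rank ∂_2 = (12 − 5) − 6 = 1, and the invariant factors of ∂_2 are all 1, so H_1 ≅ Z.
  H_2: rank ker ∂_2 − rank ∂_3 = (6 − 6) − 0 = 0, and there is no ∂_3, so H_2 ≅ 0.

H_0 = Z,  H_1 = Z,  H_2 = 0.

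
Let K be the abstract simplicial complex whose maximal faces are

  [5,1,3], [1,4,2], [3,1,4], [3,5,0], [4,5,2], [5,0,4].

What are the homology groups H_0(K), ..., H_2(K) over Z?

H_0 = Z,  H_1 = Z,  H_2 = 0.

Fix the vertex order 0 < 1 < 2 < 3 < 4 < 5 and write every simplex with vertices in increasing order. Then dim K = 2 and the simplices of K are:

  0-simplices (6): [0], [1], [2], [3], [4], [5]
  1-simplices (12): [0,3], [0,4], [0,5], [1,2], [1,3], [1,4], [1,5], [2,4], [2,5], [3,4], [3,5], [4,5]
  2-simplices (6): [0,3,5], [0,4,5], [1,2,4], [1,3,4], [1,3,5], [2,4,5]

so the chain groups are C_0 ≅ Z^6, C_1 ≅ Z^12, C_2 ≅ Z^6.

Boundary ∂_1: C_1 → C_0 sends each edge [p,q] (with p < q) to q − p.
The 6×12 boundary matrix has rank 5 and Smith normal form diag(1,1,1,1,1).

Boundary ∂_2: C_2 → C_1 sends each 2-simplex [p,q,r] to [q,r] − [p,r] + [p,q]. For instance
  ∂[1,3,5] = [3,5] − [1,5] + [1,3],
  ∂[1,3,4] = [3,4] − [1,4] + [1,3].
The resulting 12×6 matrix has rank 6, and its Smith normal form has invariant factors (1,1,1,1,1,1).

Now H_k = ker ∂_k / im ∂_{k+1}, so:

  H_0: rank C_0 − rank ∂_1 = 6 − 5 = 1, and the invariant factors of ∂_1 are all 1, so H_0 = Z.
  H_1: rank ker ∂_1 − rank ∂_2 = (12 − 5) − 6 = 1, and the invariant factors of ∂_2 are all 1, so H_1 = Z.
  H_2: rank ker ∂_2 − rank ∂_3 = (6 − 6) − 0 = 0, and there is no ∂_3, so H_2 = 0.

As a check, the Euler characteristic is 6 − 12 + 6 = 0, which agrees with 1 − 1 + 0 = 0.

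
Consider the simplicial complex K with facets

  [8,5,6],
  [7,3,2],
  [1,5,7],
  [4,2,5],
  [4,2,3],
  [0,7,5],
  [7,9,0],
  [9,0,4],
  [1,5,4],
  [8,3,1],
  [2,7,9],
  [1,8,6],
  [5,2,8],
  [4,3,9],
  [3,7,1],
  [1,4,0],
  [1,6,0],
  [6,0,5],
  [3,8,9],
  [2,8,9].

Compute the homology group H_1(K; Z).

Fix the vertex order 0 < 1 < 2 < 3 < 4 < 5 < 6 < 7 < 8 < 9 and write every simplex with vertices in increasing order. Then dim K = 2 and the simplices of K are:

  0-simplices (10): [0], [1], [2], [3], [4], [5], [6], [7], [8], [9]
  1-simplices (30): (30 of them)
  2-simplices (20): (20 of them)

Hence C_0 ≅ Z^10, C_1 ≅ Z^30, C_2 ≅ Z^20.

Boundary ∂_1: C_1 → C_0 maps an edge to its endpoints' difference, ∂[p,q] = q − p.
As a 10×30 matrix over Z this has rank 9, with invariant factors (1,1,1,1,1,1,1,1,1).

Boundary ∂_2: C_2 → C_1 acts by ∂[p,q,r] = [q,r] − [p,r] + [p,q]. For instance
  ∂[0,1,6] = [1,6] − [0,6] + [0,1],
  ∂[2,3,7] = [3,7] − [2,7] + [2,3].
The resulting 30×20 matrix has rank 20, and its Smith normal form has invariant factors (1,1,1,1,1,1,1,1,1,1,1,1,1,1,1,1,1,1,1,2).

Computing H_k = (kernel of ∂_k) / (image of ∂_{k+1}):

  H_1: rank ker ∂_1 − rank ∂_2 = (30 − 9) − 20 = 1, and ∂_2 has invariant factor 2 > 1, so H_1 ≅ Z ⊕ Z/2.

(K is a triangulation of the Klein bottle.)

H_1 = Z ⊕ Z/2.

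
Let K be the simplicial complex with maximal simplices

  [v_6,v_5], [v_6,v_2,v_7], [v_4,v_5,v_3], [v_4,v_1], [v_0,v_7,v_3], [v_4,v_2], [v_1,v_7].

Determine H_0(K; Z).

H_0 = Z.

Order the vertices as v_0 < v_1 < v_2 < v_3 < v_4 < v_5 < v_6 < v_7. Listing each simplex with vertices in this order, K has dimension 2 with simplices:

  0-simplices (8): [v_0], [v_1], [v_2], [v_3], [v_4], [v_5], [v_6], [v_7]
  1-simplices (13): [v_0,v_3], [v_0,v_7], [v_1,v_4], [v_1,v_7], [v_2,v_4], [v_2,v_6], [v_2,v_7], [v_3,v_4], [v_3,v_5], [v_3,v_7], [v_4,v_5], [v_5,v_6], [v_6,v_7]
  2-simplices (3): [v_0,v_3,v_7], [v_2,v_6,v_7], [v_3,v_4,v_5]

so the chain groups are C_0 ≅ Z^8, C_1 ≅ Z^13, C_2 ≅ Z^3.

The boundary map ∂_1: C_1 → C_0 maps an edge to its endpoints' difference, ∂[p,q] = q − p.
The resulting 8×13 matrix has rank 7, and its Smith normal form has invariant factors (1,1,1,1,1,1,1).

Boundary ∂_2: C_2 → C_1 maps a triangle to the signed sum of its edges. For instance
  ∂[v_3,v_4,v_5] = [v_4,v_5] − [v_3,v_5] + [v_3,v_4],
  ∂[v_0,v_3,v_7] = [v_3,v_7] − [v_0,v_7] + [v_0,v_3].
The resulting 13×3 matrix has rank 3, and its Smith normal form has invariant factors (1,1,1).

Now H_k = ker ∂_k / im ∂_{k+1}, so:

  H_0: rank C_0 − rank ∂_1 = 8 − 7 = 1, and the invariant factors of ∂_1 are all 1, so H_0 ≅ Z.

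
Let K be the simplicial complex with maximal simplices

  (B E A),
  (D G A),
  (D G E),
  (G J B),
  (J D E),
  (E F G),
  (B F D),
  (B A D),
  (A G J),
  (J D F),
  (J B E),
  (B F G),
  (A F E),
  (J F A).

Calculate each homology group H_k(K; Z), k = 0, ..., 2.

H_0 = Z,  H_1 = Z^2,  H_2 = Z.

Fix the vertex order A < B < D < E < F < G < J and write every simplex with vertices in increasing order. Then dim K = 2 and the simplices of K are:

  0-simplices (7): A, B, D, E, F, G, J
  1-simplices (21): AB, AD, AE, AF, AG, AJ, BD, BE, BF, BG, BJ, DE, DF, DG, DJ, EF, EG, EJ, FG, FJ, GJ
  2-simplices (14): ABD, ABE, ADG, AEF, AFJ, AGJ, BDF, BEJ, BFG, BGJ, DEG, DEJ, DFJ, EFG

so the chain groups are C_0 ≅ Z^7, C_1 ≅ Z^21, C_2 ≅ Z^14.

Boundary ∂_1: C_1 → C_0 sends each edge [p,q] (with p < q) to q − p.
This gives a 7×21 integer matrix of rank 6; reducing to Smith normal form yields diagonal entries (1,1,1,1,1,1).

∂_2: C_2 → C_1 sends each 2-simplex [p,q,r] to [q,r] − [p,r] + [p,q]. For instance
  ∂BFG = FG − BG + BF,
  ∂DEG = EG − DG + DE.
As a 21×14 matrix over Z this has rank 13, with invariant factors (1,1,1,1,1,1,1,1,1,1,1,1,1).

Now H_k = ker ∂_k / im ∂_{k+1}, so:

  H_0: rank C_0 − rank ∂_1 = 7 − 6 = 1, and the invariant factors of ∂_1 are all 1, so H_0 ≅ Z.
  H_1: rank ker ∂_1 − rank ∂_2 = (21 − 6) − 13 = 2, and the invariant factors of ∂_2 are all 1, so H_1 ≅ Z^2.
  H_2: rank ker ∂_2 − rank ∂_3 = (14 − 13) − 0 = 1, and there is no ∂_3, so H_2 ≅ Z.

(K is a triangulation of the torus T^2.)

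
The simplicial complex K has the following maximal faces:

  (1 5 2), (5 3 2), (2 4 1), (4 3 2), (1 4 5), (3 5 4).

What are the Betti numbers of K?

Take the total order 1 < 2 < 3 < 4 < 5 on the vertex set. Then K (dimension 2) consists of the simplices:

  0-simplices (5): [1], [2], [3], [4], [5]
  1-simplices (9): [1,2], [1,4], [1,5], [2,3], [2,4], [2,5], [3,4], [3,5], [4,5]
  2-simplices (6): [1,2,4], [1,2,5], [1,4,5], [2,3,4], [2,3,5], [3,4,5]

Hence C_0 ≅ Z^5, C_1 ≅ Z^9, C_2 ≅ Z^6.

The boundary map ∂_1: C_1 → C_0 maps an edge to its endpoints' difference, ∂[p,q] = q − p. For instance
  ∂[3,5] = [5] − [3].
The resulting 5×9 matrix has rank 4, and its Smith normal form has invariant factors (1,1,1,1).

Boundary ∂_2: C_2 → C_1 maps a triangle to the signed sum of its edges. For instance
  ∂[1,4,5] = [4,5] − [1,5] + [1,4],
  ∂[1,2,4] = [2,4] − [1,4] + [1,2].
As a 9×6 matrix over Z this has rank 5, with invariant factors (1,1,1,1,1).

Computing H_k = (kernel of ∂_k) / (image of ∂_{k+1}):

  H_0: rank C_0 − rank ∂_1 = 5 − 4 = 1, and the invariant factors of ∂_1 are all 1, so H_0 ≅ Z.
  H_1: rank ker ∂_1 − rank ∂_2 = (9 − 4) − 5 = 0, and the invariant factors of ∂_2 are all 1, so H_1 ≅ 0.
  H_2: rank ker ∂_2 − rank ∂_3 = (6 − 5) − 0 = 1, and there is no ∂_3, so H_2 ≅ Z.

Hence the Betti numbers are b_0 = 1, b_1 = 0, b_2 = 1.

b_0 = 1, b_1 = 0, b_2 = 1.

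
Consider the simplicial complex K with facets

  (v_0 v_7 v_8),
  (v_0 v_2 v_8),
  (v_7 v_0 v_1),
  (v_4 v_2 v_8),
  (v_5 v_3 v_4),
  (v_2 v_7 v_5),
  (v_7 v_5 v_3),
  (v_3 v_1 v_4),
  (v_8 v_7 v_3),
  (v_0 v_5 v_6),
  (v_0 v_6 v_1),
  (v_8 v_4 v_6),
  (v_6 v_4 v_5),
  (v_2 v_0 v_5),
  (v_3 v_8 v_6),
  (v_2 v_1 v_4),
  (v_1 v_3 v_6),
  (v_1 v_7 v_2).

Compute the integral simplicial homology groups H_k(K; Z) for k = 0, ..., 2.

H_0 ≅ Z,  H_1 ≅ Z ⊕ Z_2,  H_2 = 0.

Take the total order v_0 < v_1 < v_2 < v_3 < v_4 < v_5 < v_6 < v_7 < v_8 on the vertex set. Then K (dimension 2) consists of the simplices:

  0-simplices (9): [v_0], [v_1], [v_2], [v_3], [v_4], [v_5], [v_6], [v_7], [v_8]
  1-simplices (27): (27 of them)
  2-simplices (18): (18 of them)

giving chain groups C_0 ≅ Z^9, C_1 ≅ Z^27, C_2 ≅ Z^18.

∂_1: C_1 → C_0 maps an edge to its endpoints' difference, ∂[p,q] = q − p.
The 9×27 boundary matrix has rank 8 and Smith normal form diag(1,1,1,1,1,1,1,1).

Boundary ∂_2: C_2 → C_1 maps a triangle to the signed sum of its edges. For instance
  ∂[v_3,v_7,v_8] = [v_7,v_8] − [v_3,v_8] + [v_3,v_7],
  ∂[v_1,v_3,v_6] = [v_3,v_6] − [v_1,v_6] + [v_1,v_3].
As a 27×18 matrix over Z this has rank 18, with invariant factors (1,1,1,1,1,1,1,1,1,1,1,1,1,1,1,1,1,2).

Reading off H_k = ker ∂_k / im ∂_{k+1}:

  H_0: rank C_0 − rank ∂_1 = 9 − 8 = 1, and the invariant factors of ∂_1 are all 1, so H_0 ≅ Z.
  H_1: rank ker ∂_1 − rank ∂_2 = (27 − 8) − 18 = 1, and ∂_2 has invariant factor 2 > 1, so H_1 ≅ Z ⊕ Z_2.
  H_2: rank ker ∂_2 − rank ∂_3 = (18 − 18) − 0 = 0, and there is no ∂_3, so H_2 ≅ 0.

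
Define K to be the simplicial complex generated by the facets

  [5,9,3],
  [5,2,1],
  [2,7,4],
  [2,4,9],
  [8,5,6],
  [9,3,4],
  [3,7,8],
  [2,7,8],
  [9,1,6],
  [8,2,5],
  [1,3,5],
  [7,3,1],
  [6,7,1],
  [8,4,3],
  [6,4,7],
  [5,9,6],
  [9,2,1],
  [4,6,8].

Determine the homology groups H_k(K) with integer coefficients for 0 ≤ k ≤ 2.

K has 9 vertices, 27 edges, 18 triangles.
rank ∂_0 = 0, rank ∂_1 = 8 ⇒ b_0 = 9 − 0 − 8 = 1; all invariant factors of ∂_1 are 1 so no torsion. So H_0 = Z.
rank ∂_1 = 8, rank ∂_2 = 18 ⇒ b_1 = 27 − 8 − 18 = 1; ∂_2 has invariant factor(s) [2] giving torsion. So H_1 = Z ⊕ Z/2.
rank ∂_2 = 18, rank ∂_3 = 0 ⇒ b_2 = 18 − 18 − 0 = 0. So H_2 = 0.

H_0 = Z,  H_1 = Z ⊕ Z/2,  H_2 = 0.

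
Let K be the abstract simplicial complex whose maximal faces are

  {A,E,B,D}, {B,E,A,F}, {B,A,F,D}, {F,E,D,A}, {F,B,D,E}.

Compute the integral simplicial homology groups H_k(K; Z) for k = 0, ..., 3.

H_0 ≅ Z,  H_1 = 0,  H_2 = 0,  H_3 ≅ Z.

Order the vertices as A < B < D < E < F. Listing each simplex with vertices in this order, K has dimension 3 with simplices:

  0-simplices (5): A, B, D, E, F
  1-simplices (10): AB, AD, AE, AF, BD, BE, BF, DE, DF, EF
  2-simplices (10): ABD, ABE, ABF, ADE, ADF, AEF, BDE, BDF, BEF, DEF
  3-simplices (5): ABDE, ABDF, ABEF, ADEF, BDEF

so the chain groups are C_0 ≅ Z^5, C_1 ≅ Z^10, C_2 ≅ Z^10, C_3 ≅ Z^5.

Boundary ∂_1: C_1 → C_0 maps an edge to its endpoints' difference, ∂[p,q] = q − p. For instance
  ∂BE = E − B.
The resulting 5×10 matrix has rank 4, and its Smith normal form has invariant factors (1,1,1,1).

Boundary ∂_2: C_2 → C_1 acts by ∂[p,q,r] = [q,r] − [p,r] + [p,q]. For instance
  ∂DEF = EF − DF + DE,
  ∂BDF = DF − BF + BD.
The 10×10 boundary matrix has rank 6 and Smith normal form diag(1,1,1,1,1,1).

Boundary ∂_3: C_3 → C_2 sends each 3-simplex σ to the alternating sum Σ_i (−1)^i (σ with its i-th vertex removed). For instance
  ∂ABEF = BEF − AEF + ABF − ABE,
  ∂BDEF = DEF − BEF + BDF − BDE.
The resulting 10×5 matrix has rank 4, and its Smith normal form has invariant factors (1,1,1,1).

Computing H_k = (kernel of ∂_k) / (image of ∂_{k+1}):

  H_0: rank C_0 − rank ∂_1 = 5 − 4 = 1, and the invariant factors of ∂_1 are all 1, so H_0 ≅ Z.
  H_1: rank ker ∂_1 − rank ∂_2 = (10 − 4) − 6 = 0, and the invariant factors of ∂_2 are all 1, so H_1 ≅ 0.
  H_2: rank ker ∂_2 − rank ∂_3 = (10 − 6) − 4 = 0, and the invariant factors of ∂_3 are all 1, so H_2 ≅ 0.
  H_3: rank ker ∂_3 − rank ∂_4 = (5 − 4) − 0 = 1, and there is no ∂_4, so H_3 ≅ Z.

As a check, the Euler characteristic is 5 − 10 + 10 − 5 = 0, which agrees with 1 − 0 + 0 − 1 = 0.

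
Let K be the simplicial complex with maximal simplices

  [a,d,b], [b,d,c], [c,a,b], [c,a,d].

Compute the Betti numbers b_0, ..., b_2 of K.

K has 4 vertices, 6 edges, 4 triangles.
rank ∂_0 = 0, rank ∂_1 = 3 ⇒ b_0 = 4 − 0 − 3 = 1; all invariant factors of ∂_1 are 1 so no torsion. So H_0 = Z.
rank ∂_1 = 3, rank ∂_2 = 3 ⇒ b_1 = 6 − 3 − 3 = 0; all invariant factors of ∂_2 are 1 so no torsion. So H_1 = 0.
rank ∂_2 = 3, rank ∂_3 = 0 ⇒ b_2 = 4 − 3 − 0 = 1. So H_2 = Z.

b_0 = 1, b_1 = 0, b_2 = 1.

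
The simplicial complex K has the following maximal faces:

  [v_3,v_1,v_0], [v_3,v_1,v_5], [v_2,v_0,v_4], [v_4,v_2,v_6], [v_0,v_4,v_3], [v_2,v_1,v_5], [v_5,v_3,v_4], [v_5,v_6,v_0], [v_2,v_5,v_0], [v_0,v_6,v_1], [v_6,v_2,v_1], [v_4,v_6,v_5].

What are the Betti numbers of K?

K has 7 vertices, 18 edges, 12 triangles.
rank ∂_0 = 0, rank ∂_1 = 6 ⇒ b_0 = 7 − 0 − 6 = 1; all invariant factors of ∂_1 are 1 so no torsion. So H_0 ≅ Z.
rank ∂_1 = 6, rank ∂_2 = 12 ⇒ b_1 = 18 − 6 − 12 = 0; ∂_2 has invariant factor(s) [2] giving torsion. So H_1 ≅ Z/2Z.
rank ∂_2 = 12, rank ∂_3 = 0 ⇒ b_2 = 12 − 12 − 0 = 0. So H_2 ≅ 0.

b_0 = 1, b_1 = 0, b_2 = 0.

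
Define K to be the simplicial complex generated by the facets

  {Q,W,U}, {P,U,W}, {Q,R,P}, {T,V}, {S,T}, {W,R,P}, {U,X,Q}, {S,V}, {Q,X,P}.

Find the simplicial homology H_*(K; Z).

Take the total order P < Q < R < S < T < U < V < W < X on the vertex set. Then K (dimension 2) consists of the simplices:

  0-simplices (9): P, Q, R, S, T, U, V, W, X
  1-simplices (15): PQ, PR, PU, PW, PX, QR, QU, QW, QX, RW, ST, SV, TV, UW, UX
  2-simplices (6): PQR, PQX, PRW, PUW, QUW, QUX

Hence C_0 ≅ Z^9, C_1 ≅ Z^15, C_2 ≅ Z^6.

Boundary ∂_1: C_1 → C_0 sends each edge [p,q] (with p < q) to q − p.
As a 9×15 matrix over Z this has rank 7, with invariant factors (1,1,1,1,1,1,1).

The boundary map ∂_2: C_2 → C_1 maps a triangle to the signed sum of its edges. For instance
  ∂PQX = QX − PX + PQ,
  ∂PUW = UW − PW + PU.
As a 15×6 matrix over Z this has rank 6, with invariant factors (1,1,1,1,1,1).

Computing H_k = (kernel of ∂_k) / (image of ∂_{k+1}):

  H_0: rank C_0 − rank ∂_1 = 9 − 7 = 2, and the invariant factors of ∂_1 are all 1, so H_0 ≅ Z^2.
  H_1: rank ker ∂_1 − rank ∂_2 = (15 − 7) − 6 = 2, and the invariant factors of ∂_2 are all 1, so H_1 ≅ Z^2.
  H_2: rank ker ∂_2 − rank ∂_3 = (6 − 6) − 0 = 0, and there is no ∂_3, so H_2 ≅ 0.

H_0 = Z^2,  H_1 = Z^2,  H_2 = 0.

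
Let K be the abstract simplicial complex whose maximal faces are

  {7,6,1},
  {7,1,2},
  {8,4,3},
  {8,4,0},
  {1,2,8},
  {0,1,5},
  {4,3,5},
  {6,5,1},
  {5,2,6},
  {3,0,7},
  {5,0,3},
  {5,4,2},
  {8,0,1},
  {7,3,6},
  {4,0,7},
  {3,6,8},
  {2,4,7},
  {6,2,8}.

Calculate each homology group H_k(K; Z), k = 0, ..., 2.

H_0 = Z,  H_1 = Z ⊕ Z/2,  H_2 = 0.

K has 9 vertices, 27 edges, 18 triangles.
rank ∂_0 = 0, rank ∂_1 = 8 ⇒ b_0 = 9 − 0 − 8 = 1; all invariant factors of ∂_1 are 1 so no torsion. So H_0 = Z.
rank ∂_1 = 8, rank ∂_2 = 18 ⇒ b_1 = 27 − 8 − 18 = 1; ∂_2 has invariant factor(s) [2] giving torsion. So H_1 = Z ⊕ Z/2.
rank ∂_2 = 18, rank ∂_3 = 0 ⇒ b_2 = 18 − 18 − 0 = 0. So H_2 = 0.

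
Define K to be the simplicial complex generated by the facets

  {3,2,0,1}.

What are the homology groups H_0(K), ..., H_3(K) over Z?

We work with the vertex ordering 0 < 1 < 2 < 3. The simplices of K, each written with vertices in increasing order, are:

  0-simplices (4): [0], [1], [2], [3]
  1-simplices (6): [0,1], [0,2], [0,3], [1,2], [1,3], [2,3]
  2-simplices (4): [0,1,2], [0,1,3], [0,2,3], [1,2,3]
  3-simplices (1): [0,1,2,3]

so the chain groups are C_0 ≅ Z^4, C_1 ≅ Z^6, C_2 ≅ Z^4, C_3 ≅ Z^1.

The boundary map ∂_1: C_1 → C_0 maps an edge to its endpoints' difference, ∂[p,q] = q − p.
This gives a 4×6 integer matrix of rank 3; reducing to Smith normal form yields diagonal entries (1,1,1).

The boundary map ∂_2: C_2 → C_1 acts by ∂[p,q,r] = [q,r] − [p,r] + [p,q]. For instance
  ∂[0,1,2] = [1,2] − [0,2] + [0,1],
  ∂[1,2,3] = [2,3] − [1,3] + [1,2].
The 6×4 boundary matrix has rank 3 and Smith normal form diag(1,1,1).

∂_3: C_3 → C_2 sends each 3-simplex σ to the alternating sum Σ_i (−1)^i (σ with its i-th vertex removed). For instance
  ∂[0,1,2,3] = [1,2,3] − [0,2,3] + [0,1,3] − [0,1,2].
As a 4×1 matrix over Z this has rank 1, with invariant factors (1).

Now H_k = ker ∂_k / im ∂_{k+1}, so:

  H_0: rank C_0 − rank ∂_1 = 4 − 3 = 1, and the invariant factors of ∂_1 are all 1, so H_0 = Z.
  H_1: rank ker ∂_1 − rank ∂_2 = (6 − 3) − 3 = 0, and the invariant factors of ∂_2 are all 1, so H_1 = 0.
  H_2: rank ker ∂_2 − rank ∂_3 = (4 − 3) − 1 = 0, and the invariant factors of ∂_3 are all 1, so H_2 = 0.
  H_3: rank ker ∂_3 − rank ∂_4 = (1 − 1) − 0 = 0, and there is no ∂_4, so H_3 = 0.

H_0 ≅ Z,  H_1 = 0,  H_2 = 0,  H_3 = 0.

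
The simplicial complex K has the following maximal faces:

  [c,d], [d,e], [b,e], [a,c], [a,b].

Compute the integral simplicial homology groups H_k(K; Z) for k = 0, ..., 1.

H_0 ≅ Z,  H_1 ≅ Z.

We work with the vertex ordering a < b < c < d < e. The simplices of K, each written with vertices in increasing order, are:

  0-simplices (5): a, b, c, d, e
  1-simplices (5): ab, ac, be, cd, de

Hence C_0 ≅ Z^5, C_1 ≅ Z^5.

∂_1: C_1 → C_0 maps an edge to its endpoints' difference, ∂[p,q] = q − p. For instance
  ∂be = e − b.
As a 5×5 matrix over Z this has rank 4, with invariant factors (1,1,1,1).

Now H_k = ker ∂_k / im ∂_{k+1}, so:

  H_0: rank C_0 − rank ∂_1 = 5 − 4 = 1, and the invariant factors of ∂_1 are all 1, so H_0 = Z.
  H_1: rank ker ∂_1 − rank ∂_2 = (5 − 4) − 0 = 1, and there is no ∂_2, so H_1 = Z.

As a check, the Euler characteristic is 5 − 5 = 0, which agrees with 1 − 1 = 0.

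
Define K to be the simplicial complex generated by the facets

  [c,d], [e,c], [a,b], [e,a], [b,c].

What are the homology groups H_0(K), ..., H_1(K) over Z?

H_0 ≅ Z,  H_1 ≅ Z.

K has 5 vertices, 5 edges.
rank ∂_0 = 0, rank ∂_1 = 4 ⇒ b_0 = 5 − 0 − 4 = 1; all invariant factors of ∂_1 are 1 so no torsion. So H_0 = Z.
rank ∂_1 = 4, rank ∂_2 = 0 ⇒ b_1 = 5 − 4 − 0 = 1. So H_1 = Z.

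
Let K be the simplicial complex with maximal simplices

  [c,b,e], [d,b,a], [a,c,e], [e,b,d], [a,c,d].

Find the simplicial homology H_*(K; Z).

Order the vertices as a < b < c < d < e. Listing each simplex with vertices in this order, K has dimension 2 with simplices:

  0-simplices (5): a, b, c, d, e
  1-simplices (10): ab, ac, ad, ae, bc, bd, be, cd, ce, de
  2-simplices (5): abd, acd, ace, bce, bde

Hence C_0 ≅ Z^5, C_1 ≅ Z^10, C_2 ≅ Z^5.

The boundary map ∂_1: C_1 → C_0 maps an edge to its endpoints' difference, ∂[p,q] = q − p. For instance
  ∂ad = d − a.
This gives a 5×10 integer matrix of rank 4; reducing to Smith normal form yields diagonal entries (1,1,1,1).

Boundary ∂_2: C_2 → C_1 sends each 2-simplex [p,q,r] to [q,r] − [p,r] + [p,q]. For instance
  ∂abd = bd − ad + ab,
  ∂bce = ce − be + bc.
As a 10×5 matrix over Z this has rank 5, with invariant factors (1,1,1,1,1).

Computing H_k = (kernel of ∂_k) / (image of ∂_{k+1}):

  H_0: rank C_0 − rank ∂_1 = 5 − 4 = 1, and the invariant factors of ∂_1 are all 1, so H_0 ≅ Z.
  H_1: rank ker ∂_1 − rank ∂_2 = (10 − 4) − 5 = 1, and the invariant factors of ∂_2 are all 1, so H_1 ≅ Z.
  H_2: rank ker ∂_2 − rank ∂_3 = (5 − 5) − 0 = 0, and there is no ∂_3, so H_2 ≅ 0.

As a check, the Euler characteristic is 5 − 10 + 5 = 0, which agrees with 1 − 1 + 0 = 0.

H_0 = Z,  H_1 = Z,  H_2 = 0.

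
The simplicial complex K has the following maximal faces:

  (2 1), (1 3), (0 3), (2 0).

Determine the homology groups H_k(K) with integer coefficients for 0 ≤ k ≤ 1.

Order the vertices as 0 < 1 < 2 < 3. Listing each simplex with vertices in this order, K has dimension 1 with simplices:

  0-simplices (4): [0], [1], [2], [3]
  1-simplices (4): [0,2], [0,3], [1,2], [1,3]

giving chain groups C_0 ≅ Z^4, C_1 ≅ Z^4.

Boundary ∂_1: C_1 → C_0 maps an edge to its endpoints' difference, ∂[p,q] = q − p. For instance
  ∂[0,2] = [2] − [0].
This gives a 4×4 integer matrix of rank 3; reducing to Smith normal form yields diagonal entries (1,1,1).

From H_k ≅ ker(∂_k) / im(∂_{k+1}) we obtain:

  H_0: rank C_0 − rank ∂_1 = 4 − 3 = 1, and the invariant factors of ∂_1 are all 1, so H_0 = Z.
  H_1: rank ker ∂_1 − rank ∂_2 = (4 − 3) − 0 = 1, and there is no ∂_2, so H_1 = Z.

H_0 = Z,  H_1 = Z.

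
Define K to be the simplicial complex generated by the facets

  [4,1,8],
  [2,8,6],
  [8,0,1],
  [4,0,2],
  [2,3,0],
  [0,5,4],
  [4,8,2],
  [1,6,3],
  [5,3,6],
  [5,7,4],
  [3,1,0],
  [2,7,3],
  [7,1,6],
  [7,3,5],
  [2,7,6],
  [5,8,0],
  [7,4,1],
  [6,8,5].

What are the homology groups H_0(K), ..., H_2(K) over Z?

Take the total order 0 < 1 < 2 < 3 < 4 < 5 < 6 < 7 < 8 on the vertex set. Then K (dimension 2) consists of the simplices:

  0-simplices (9): [0], [1], [2], [3], [4], [5], [6], [7], [8]
  1-simplices (27): (27 of them)
  2-simplices (18): [0,1,3], [0,1,8], [0,2,3], [0,2,4], [0,4,5], [0,5,8], [1,3,6], [1,4,7], [1,4,8], [1,6,7], [2,3,7], [2,4,8], [2,6,7], [2,6,8], [3,5,6], [3,5,7], [4,5,7], [5,6,8]

Hence C_0 ≅ Z^9, C_1 ≅ Z^27, C_2 ≅ Z^18.

Boundary ∂_1: C_1 → C_0 sends each edge [p,q] (with p < q) to q − p. For instance
  ∂[2,7] = [7] − [2].
This gives a 9×27 integer matrix of rank 8; reducing to Smith normal form yields diagonal entries (1,1,1,1,1,1,1,1).

∂_2: C_2 → C_1 sends each 2-simplex [p,q,r] to [q,r] − [p,r] + [p,q]. For instance
  ∂[1,3,6] = [3,6] − [1,6] + [1,3],
  ∂[3,5,6] = [5,6] − [3,6] + [3,5].
The 27×18 boundary matrix has rank 18 and Smith normal form diag(1,1,1,1,1,1,1,1,1,1,1,1,1,1,1,1,1,2).

Computing H_k = (kernel of ∂_k) / (image of ∂_{k+1}):

  H_0: rank C_0 − rank ∂_1 = 9 − 8 = 1, and the invariant factors of ∂_1 are all 1, so H_0 = Z.
  H_1: rank ker ∂_1 − rank ∂_2 = (27 − 8) − 18 = 1, and ∂_2 has invariant factor 2 > 1, so H_1 = Z × Z/2.
  H_2: rank ker ∂_2 − rank ∂_3 = (18 − 18) − 0 = 0, and there is no ∂_3, so H_2 = 0.

As a check, the Euler characteristic is 9 − 27 + 18 = 0, which agrees with 1 − 1 + 0 = 0.

H_0 ≅ Z,  H_1 ≅ Z × Z/2,  H_2 = 0.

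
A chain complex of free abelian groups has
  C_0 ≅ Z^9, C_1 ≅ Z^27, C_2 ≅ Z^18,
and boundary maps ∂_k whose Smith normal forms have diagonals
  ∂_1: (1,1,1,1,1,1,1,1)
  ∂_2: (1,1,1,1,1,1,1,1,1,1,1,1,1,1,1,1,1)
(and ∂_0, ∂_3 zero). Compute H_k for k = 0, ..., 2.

H_0: b_0 = 9 − 0 − 8 = 1; torsion from ∂_1 factors > 1: none. So H_0 = Z.
H_1: b_1 = 27 − 8 − 17 = 2; torsion from ∂_2 factors > 1: none. So H_1 = Z^2.
H_2: b_2 = 18 − 17 − 0 = 1; torsion from ∂_3 factors > 1: none. So H_2 = Z.

H_0 = Z,  H_1 = Z^2,  H_2 = Z.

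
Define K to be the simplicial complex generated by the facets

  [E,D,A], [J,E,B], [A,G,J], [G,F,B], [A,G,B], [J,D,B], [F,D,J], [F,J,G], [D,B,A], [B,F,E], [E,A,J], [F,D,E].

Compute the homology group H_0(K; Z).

H_0 ≅ Z.

We work with the vertex ordering A < B < D < E < F < G < J. The simplices of K, each written with vertices in increasing order, are:

  0-simplices (7): A, B, D, E, F, G, J
  1-simplices (18): AB, AD, AE, AG, AJ, BD, BE, BF, BG, BJ, DE, DF, DJ, EF, EJ, FG, FJ, GJ
  2-simplices (12): ABD, ABG, ADE, AEJ, AGJ, BDJ, BEF, BEJ, BFG, DEF, DFJ, FGJ

so the chain groups are C_0 ≅ Z^7, C_1 ≅ Z^18, C_2 ≅ Z^12.

∂_1: C_1 → C_0 is given by ∂[p,q] = [q] − [p].
The resulting 7×18 matrix has rank 6, and its Smith normal form has invariant factors (1,1,1,1,1,1).

The boundary map ∂_2: C_2 → C_1 maps a triangle to the signed sum of its edges. For instance
  ∂BDJ = DJ − BJ + BD,
  ∂BFG = FG − BG + BF.
This gives a 18×12 integer matrix of rank 12; reducing to Smith normal form yields diagonal entries (1,1,1,1,1,1,1,1,1,1,1,2).

Now H_k = ker ∂_k / im ∂_{k+1}, so:

  H_0: rank C_0 − rank ∂_1 = 7 − 6 = 1, and the invariant factors of ∂_1 are all 1, so H_0 ≅ Z.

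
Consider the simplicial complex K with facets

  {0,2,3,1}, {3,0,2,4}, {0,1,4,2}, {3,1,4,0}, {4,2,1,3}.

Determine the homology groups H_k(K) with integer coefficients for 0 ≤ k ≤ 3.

H_0 ≅ Z,  H_1 = 0,  H_2 = 0,  H_3 ≅ Z.

Fix the vertex order 0 < 1 < 2 < 3 < 4 and write every simplex with vertices in increasing order. Then dim K = 3 and the simplices of K are:

  0-simplices (5): [0], [1], [2], [3], [4]
  1-simplices (10): [0,1], [0,2], [0,3], [0,4], [1,2], [1,3], [1,4], [2,3], [2,4], [3,4]
  2-simplices (10): [0,1,2], [0,1,3], [0,1,4], [0,2,3], [0,2,4], [0,3,4], [1,2,3], [1,2,4], [1,3,4], [2,3,4]
  3-simplices (5): [0,1,2,3], [0,1,2,4], [0,1,3,4], [0,2,3,4], [1,2,3,4]

so the chain groups are C_0 ≅ Z^5, C_1 ≅ Z^10, C_2 ≅ Z^10, C_3 ≅ Z^5.

∂_1: C_1 → C_0 sends each edge [p,q] (with p < q) to q − p.
The resulting 5×10 matrix has rank 4, and its Smith normal form has invariant factors (1,1,1,1).

Boundary ∂_2: C_2 → C_1 sends each 2-simplex [p,q,r] to [q,r] − [p,r] + [p,q]. For instance
  ∂[0,1,4] = [1,4] − [0,4] + [0,1],
  ∂[1,3,4] = [3,4] − [1,4] + [1,3].
This gives a 10×10 integer matrix of rank 6; reducing to Smith normal form yields diagonal entries (1,1,1,1,1,1).

Boundary ∂_3: C_3 → C_2 sends each 3-simplex σ to the alternating sum Σ_i (−1)^i (σ with its i-th vertex removed). For instance
  ∂[0,1,3,4] = [1,3,4] − [0,3,4] + [0,1,4] − [0,1,3],
  ∂[1,2,3,4] = [2,3,4] − [1,3,4] + [1,2,4] − [1,2,3].
As a 10×5 matrix over Z this has rank 4, with invariant factors (1,1,1,1).

Computing H_k = (kernel of ∂_k) / (image of ∂_{k+1}):

  H_0: rank C_0 − rank ∂_1 = 5 − 4 = 1, and the invariant factors of ∂_1 are all 1, so H_0 ≅ Z.
  H_1: rank ker ∂_1 − rank ∂_2 = (10 − 4) − 6 = 0, and the invariant factors of ∂_2 are all 1, so H_1 ≅ 0.
  H_2: rank ker ∂_2 − rank ∂_3 = (10 − 6) − 4 = 0, and the invariant factors of ∂_3 are all 1, so H_2 ≅ 0.
  H_3: rank ker ∂_3 − rank ∂_4 = (5 − 4) − 0 = 1, and there is no ∂_4, so H_3 ≅ Z.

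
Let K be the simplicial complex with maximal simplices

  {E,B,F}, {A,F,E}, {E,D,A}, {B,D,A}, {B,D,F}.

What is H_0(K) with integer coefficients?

H_0 = Z.

We work with the vertex ordering A < B < D < E < F. The simplices of K, each written with vertices in increasing order, are:

  0-simplices (5): A, B, D, E, F
  1-simplices (10): AB, AD, AE, AF, BD, BE, BF, DE, DF, EF
  2-simplices (5): ABD, ADE, AEF, BDF, BEF

so the chain groups are C_0 ≅ Z^5, C_1 ≅ Z^10, C_2 ≅ Z^5.

Boundary ∂_1: C_1 → C_0 sends each edge [p,q] (with p < q) to q − p.
This gives a 5×10 integer matrix of rank 4; reducing to Smith normal form yields diagonal entries (1,1,1,1).

The boundary map ∂_2: C_2 → C_1 acts by ∂[p,q,r] = [q,r] − [p,r] + [p,q]. For instance
  ∂BEF = EF − BF + BE,
  ∂BDF = DF − BF + BD.
As a 10×5 matrix over Z this has rank 5, with invariant factors (1,1,1,1,1).

Now H_k = ker ∂_k / im ∂_{k+1}, so:

  H_0: rank C_0 − rank ∂_1 = 5 − 4 = 1, and the invariant factors of ∂_1 are all 1, so H_0 = Z.

(K is a triangulation of the Möbius band.)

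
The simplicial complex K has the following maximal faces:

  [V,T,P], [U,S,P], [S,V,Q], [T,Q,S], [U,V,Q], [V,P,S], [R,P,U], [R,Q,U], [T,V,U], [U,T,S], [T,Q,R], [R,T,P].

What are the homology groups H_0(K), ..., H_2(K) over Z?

We work with the vertex ordering P < Q < R < S < T < U < V. The simplices of K, each written with vertices in increasing order, are:

  0-simplices (7): P, Q, R, S, T, U, V
  1-simplices (18): PR, PS, PT, PU, PV, QR, QS, QT, QU, QV, RT, RU, ST, SU, SV, TU, TV, UV
  2-simplices (12): PRT, PRU, PSU, PSV, PTV, QRT, QRU, QST, QSV, QUV, STU, TUV

giving chain groups C_0 ≅ Z^7, C_1 ≅ Z^18, C_2 ≅ Z^12.

The boundary map ∂_1: C_1 → C_0 maps an edge to its endpoints' difference, ∂[p,q] = q − p.
The 7×18 boundary matrix has rank 6 and Smith normal form diag(1,1,1,1,1,1).

Boundary ∂_2: C_2 → C_1 sends each 2-simplex [p,q,r] to [q,r] − [p,r] + [p,q]. For instance
  ∂TUV = UV − TV + TU,
  ∂PRU = RU − PU + PR.
This gives a 18×12 integer matrix of rank 12; reducing to Smith normal form yields diagonal entries (1,1,1,1,1,1,1,1,1,1,1,2).

From H_k ≅ ker(∂_k) / im(∂_{k+1}) we obtain:

  H_0: rank C_0 − rank ∂_1 = 7 − 6 = 1, and the invariant factors of ∂_1 are all 1, so H_0 = Z.
  H_1: rank ker ∂_1 − rank ∂_2 = (18 − 6) − 12 = 0, and ∂_2 has invariant factor 2 > 1, so H_1 = Z/2Z.
  H_2: rank ker ∂_2 − rank ∂_3 = (12 − 12) − 0 = 0, and there is no ∂_3, so H_2 = 0.

(K is a triangulation of the real projective plane RP^2.)

H_0 ≅ Z,  H_1 ≅ Z/2Z,  H_2 = 0.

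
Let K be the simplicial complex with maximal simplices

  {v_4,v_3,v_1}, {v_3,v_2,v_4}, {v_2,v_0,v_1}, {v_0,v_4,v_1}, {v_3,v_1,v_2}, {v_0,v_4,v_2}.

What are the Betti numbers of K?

Take the total order v_0 < v_1 < v_2 < v_3 < v_4 on the vertex set. Then K (dimension 2) consists of the simplices:

  0-simplices (5): [v_0], [v_1], [v_2], [v_3], [v_4]
  1-simplices (9): [v_0,v_1], [v_0,v_2], [v_0,v_4], [v_1,v_2], [v_1,v_3], [v_1,v_4], [v_2,v_3], [v_2,v_4], [v_3,v_4]
  2-simplices (6): [v_0,v_1,v_2], [v_0,v_1,v_4], [v_0,v_2,v_4], [v_1,v_2,v_3], [v_1,v_3,v_4], [v_2,v_3,v_4]

so the chain groups are C_0 ≅ Z^5, C_1 ≅ Z^9, C_2 ≅ Z^6.

∂_1: C_1 → C_0 sends each edge [p,q] (with p < q) to q − p. For instance
  ∂[v_0,v_2] = [v_2] − [v_0].
This gives a 5×9 integer matrix of rank 4; reducing to Smith normal form yields diagonal entries (1,1,1,1).

The boundary map ∂_2: C_2 → C_1 maps a triangle to the signed sum of its edges. For instance
  ∂[v_2,v_3,v_4] = [v_3,v_4] − [v_2,v_4] + [v_2,v_3],
  ∂[v_0,v_1,v_4] = [v_1,v_4] − [v_0,v_4] + [v_0,v_1].
The resulting 9×6 matrix has rank 5, and its Smith normal form has invariant factors (1,1,1,1,1).

Computing H_k = (kernel of ∂_k) / (image of ∂_{k+1}):

  H_0: rank C_0 − rank ∂_1 = 5 − 4 = 1, and the invariant factors of ∂_1 are all 1, so H_0 ≅ Z.
  H_1: rank ker ∂_1 − rank ∂_2 = (9 − 4) − 5 = 0, and the invariant factors of ∂_2 are all 1, so H_1 ≅ 0.
  H_2: rank ker ∂_2 − rank ∂_3 = (6 − 5) − 0 = 1, and there is no ∂_3, so H_2 ≅ Z.

(K is a triangulation of the 2-sphere S^2.)

Hence the Betti numbers are b_0 = 1, b_1 = 0, b_2 = 1.

b_0 = 1, b_1 = 0, b_2 = 1.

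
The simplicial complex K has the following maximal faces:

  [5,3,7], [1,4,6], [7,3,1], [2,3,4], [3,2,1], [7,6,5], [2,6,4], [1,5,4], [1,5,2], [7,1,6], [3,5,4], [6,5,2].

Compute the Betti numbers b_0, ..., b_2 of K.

b_0 = 1, b_1 = 0, b_2 = 0.

K has 7 vertices, 18 edges, 12 triangles.
rank ∂_0 = 0, rank ∂_1 = 6 ⇒ b_0 = 7 − 0 − 6 = 1; all invariant factors of ∂_1 are 1 so no torsion. So H_0 = Z.
rank ∂_1 = 6, rank ∂_2 = 12 ⇒ b_1 = 18 − 6 − 12 = 0; ∂_2 has invariant factor(s) [2] giving torsion. So H_1 = Z/2.
rank ∂_2 = 12, rank ∂_3 = 0 ⇒ b_2 = 12 − 12 − 0 = 0. So H_2 = 0.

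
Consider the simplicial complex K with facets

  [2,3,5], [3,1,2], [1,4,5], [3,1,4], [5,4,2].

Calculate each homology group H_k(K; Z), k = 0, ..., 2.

H_0 ≅ Z,  H_1 ≅ Z,  H_2 = 0.

Fix the vertex order 1 < 2 < 3 < 4 < 5 and write every simplex with vertices in increasing order. Then dim K = 2 and the simplices of K are:

  0-simplices (5): [1], [2], [3], [4], [5]
  1-simplices (10): [1,2], [1,3], [1,4], [1,5], [2,3], [2,4], [2,5], [3,4], [3,5], [4,5]
  2-simplices (5): [1,2,3], [1,3,4], [1,4,5], [2,3,5], [2,4,5]

so the chain groups are C_0 ≅ Z^5, C_1 ≅ Z^10, C_2 ≅ Z^5.

∂_1: C_1 → C_0 maps an edge to its endpoints' difference, ∂[p,q] = q − p. For instance
  ∂[4,5] = [5] − [4].
As a 5×10 matrix over Z this has rank 4, with invariant factors (1,1,1,1).

∂_2: C_2 → C_1 acts by ∂[p,q,r] = [q,r] − [p,r] + [p,q]. For instance
  ∂[2,3,5] = [3,5] − [2,5] + [2,3],
  ∂[1,2,3] = [2,3] − [1,3] + [1,2].
As a 10×5 matrix over Z this has rank 5, with invariant factors (1,1,1,1,1).

Now H_k = ker ∂_k / im ∂_{k+1}, so:

  H_0: rank C_0 − rank ∂_1 = 5 − 4 = 1, and the invariant factors of ∂_1 are all 1, so H_0 = Z.
  H_1: rank ker ∂_1 − rank ∂_2 = (10 − 4) − 5 = 1, and the invariant factors of ∂_2 are all 1, so H_1 = Z.
  H_2: rank ker ∂_2 − rank ∂_3 = (5 − 5) − 0 = 0, and there is no ∂_3, so H_2 = 0.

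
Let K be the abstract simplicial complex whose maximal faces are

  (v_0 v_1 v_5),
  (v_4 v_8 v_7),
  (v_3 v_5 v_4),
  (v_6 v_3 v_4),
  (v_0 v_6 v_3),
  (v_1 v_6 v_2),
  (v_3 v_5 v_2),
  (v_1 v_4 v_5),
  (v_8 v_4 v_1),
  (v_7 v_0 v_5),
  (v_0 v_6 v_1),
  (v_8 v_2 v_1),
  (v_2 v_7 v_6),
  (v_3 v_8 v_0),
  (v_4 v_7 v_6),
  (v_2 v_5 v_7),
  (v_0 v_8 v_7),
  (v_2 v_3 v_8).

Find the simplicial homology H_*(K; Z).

H_0 ≅ Z,  H_1 ≅ Z^2,  H_2 ≅ Z.

We work with the vertex ordering v_0 < v_1 < v_2 < v_3 < v_4 < v_5 < v_6 < v_7 < v_8. The simplices of K, each written with vertices in increasing order, are:

  0-simplices (9): [v_0], [v_1], [v_2], [v_3], [v_4], [v_5], [v_6], [v_7], [v_8]
  1-simplices (27): (27 of them)
  2-simplices (18): (18 of them)

so the chain groups are C_0 ≅ Z^9, C_1 ≅ Z^27, C_2 ≅ Z^18.

The boundary map ∂_1: C_1 → C_0 maps an edge to its endpoints' difference, ∂[p,q] = q − p. For instance
  ∂[v_0,v_1] = [v_1] − [v_0].
As a 9×27 matrix over Z this has rank 8, with invariant factors (1,1,1,1,1,1,1,1).

Boundary ∂_2: C_2 → C_1 maps a triangle to the signed sum of its edges. For instance
  ∂[v_3,v_4,v_5] = [v_4,v_5] − [v_3,v_5] + [v_3,v_4],
  ∂[v_0,v_3,v_6] = [v_3,v_6] − [v_0,v_6] + [v_0,v_3].
As a 27×18 matrix over Z this has rank 17, with invariant factors (1,1,1,1,1,1,1,1,1,1,1,1,1,1,1,1,1).

Reading off H_k = ker ∂_k / im ∂_{k+1}:

  H_0: rank C_0 − rank ∂_1 = 9 − 8 = 1, and the invariant factors of ∂_1 are all 1, so H_0 ≅ Z.
  H_1: rank ker ∂_1 − rank ∂_2 = (27 − 8) − 17 = 2, and the invariant factors of ∂_2 are all 1, so H_1 ≅ Z^2.
  H_2: rank ker ∂_2 − rank ∂_3 = (18 − 17) − 0 = 1, and there is no ∂_3, so H_2 ≅ Z.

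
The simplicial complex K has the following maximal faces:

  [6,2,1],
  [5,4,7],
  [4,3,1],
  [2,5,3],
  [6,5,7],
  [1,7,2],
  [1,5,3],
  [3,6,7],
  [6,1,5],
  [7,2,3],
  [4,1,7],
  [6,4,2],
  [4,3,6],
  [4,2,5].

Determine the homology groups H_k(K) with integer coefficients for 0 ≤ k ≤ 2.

Take the total order 1 < 2 < 3 < 4 < 5 < 6 < 7 on the vertex set. Then K (dimension 2) consists of the simplices:

  0-simplices (7): [1], [2], [3], [4], [5], [6], [7]
  1-simplices (21): [1,2], [1,3], [1,4], [1,5], [1,6], [1,7], [2,3], [2,4], [2,5], [2,6], [2,7], [3,4], [3,5], [3,6], [3,7], [4,5], [4,6], [4,7], [5,6], [5,7], [6,7]
  2-simplices (14): [1,2,6], [1,2,7], [1,3,4], [1,3,5], [1,4,7], [1,5,6], [2,3,5], [2,3,7], [2,4,5], [2,4,6], [3,4,6], [3,6,7], [4,5,7], [5,6,7]

so the chain groups are C_0 ≅ Z^7, C_1 ≅ Z^21, C_2 ≅ Z^14.

The boundary map ∂_1: C_1 → C_0 sends each edge [p,q] (with p < q) to q − p. For instance
  ∂[4,5] = [5] − [4].
This gives a 7×21 integer matrix of rank 6; reducing to Smith normal form yields diagonal entries (1,1,1,1,1,1).

The boundary map ∂_2: C_2 → C_1 acts by ∂[p,q,r] = [q,r] − [p,r] + [p,q]. For instance
  ∂[1,3,4] = [3,4] − [1,4] + [1,3],
  ∂[2,4,5] = [4,5] − [2,5] + [2,4].
This gives a 21×14 integer matrix of rank 13; reducing to Smith normal form yields diagonal entries (1,1,1,1,1,1,1,1,1,1,1,1,1).

Computing H_k = (kernel of ∂_k) / (image of ∂_{k+1}):

  H_0: rank C_0 − rank ∂_1 = 7 − 6 = 1, and the invariant factors of ∂_1 are all 1, so H_0 = Z.
  H_1: rank ker ∂_1 − rank ∂_2 = (21 − 6) − 13 = 2, and the invariant factors of ∂_2 are all 1, so H_1 = Z^2.
  H_2: rank ker ∂_2 − rank ∂_3 = (14 − 13) − 0 = 1, and there is no ∂_3, so H_2 = Z.

H_0 = Z,  H_1 = Z^2,  H_2 = Z.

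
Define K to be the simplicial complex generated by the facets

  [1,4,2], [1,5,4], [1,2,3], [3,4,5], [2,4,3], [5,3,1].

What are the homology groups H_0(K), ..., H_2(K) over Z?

Take the total order 1 < 2 < 3 < 4 < 5 on the vertex set. Then K (dimension 2) consists of the simplices:

  0-simplices (5): [1], [2], [3], [4], [5]
  1-simplices (9): [1,2], [1,3], [1,4], [1,5], [2,3], [2,4], [3,4], [3,5], [4,5]
  2-simplices (6): [1,2,3], [1,2,4], [1,3,5], [1,4,5], [2,3,4], [3,4,5]

Hence C_0 ≅ Z^5, C_1 ≅ Z^9, C_2 ≅ Z^6.

∂_1: C_1 → C_0 maps an edge to its endpoints' difference, ∂[p,q] = q − p. For instance
  ∂[3,5] = [5] − [3].
The 5×9 boundary matrix has rank 4 and Smith normal form diag(1,1,1,1).

Boundary ∂_2: C_2 → C_1 acts by ∂[p,q,r] = [q,r] − [p,r] + [p,q]. For instance
  ∂[3,4,5] = [4,5] − [3,5] + [3,4],
  ∂[1,4,5] = [4,5] − [1,5] + [1,4].
As a 9×6 matrix over Z this has rank 5, with invariant factors (1,1,1,1,1).

From H_k ≅ ker(∂_k) / im(∂_{k+1}) we obtain:

  H_0: rank C_0 − rank ∂_1 = 5 − 4 = 1, and the invariant factors of ∂_1 are all 1, so H_0 ≅ Z.
  H_1: rank ker ∂_1 − rank ∂_2 = (9 − 4) − 5 = 0, and the invariant factors of ∂_2 are all 1, so H_1 ≅ 0.
  H_2: rank ker ∂_2 − rank ∂_3 = (6 − 5) − 0 = 1, and there is no ∂_3, so H_2 ≅ Z.

As a check, the Euler characteristic is 5 − 9 + 6 = 2, which agrees with 1 − 0 + 1 = 2.

H_0 ≅ Z,  H_1 = 0,  H_2 ≅ Z.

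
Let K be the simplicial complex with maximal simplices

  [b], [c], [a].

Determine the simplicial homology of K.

Order the vertices as a < b < c. Listing each simplex with vertices in this order, K has dimension 0 with simplices:

  0-simplices (3): a, b, c

giving chain groups C_0 ≅ Z^3.

Reading off H_k = ker ∂_k / im ∂_{k+1}:

  H_0: rank C_0 − rank ∂_1 = 3 − 0 = 3, and there is no ∂_1, so H_0 = Z^3.

(K is a triangulation of a set of 3 points.)

H_0 ≅ Z^3.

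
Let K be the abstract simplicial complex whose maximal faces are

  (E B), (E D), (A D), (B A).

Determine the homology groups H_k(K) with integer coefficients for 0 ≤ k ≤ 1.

H_0 ≅ Z,  H_1 ≅ Z.

K has 4 vertices, 4 edges.
rank ∂_0 = 0, rank ∂_1 = 3 ⇒ b_0 = 4 − 0 − 3 = 1; all invariant factors of ∂_1 are 1 so no torsion. So H_0 = Z.
rank ∂_1 = 3, rank ∂_2 = 0 ⇒ b_1 = 4 − 3 − 0 = 1. So H_1 = Z.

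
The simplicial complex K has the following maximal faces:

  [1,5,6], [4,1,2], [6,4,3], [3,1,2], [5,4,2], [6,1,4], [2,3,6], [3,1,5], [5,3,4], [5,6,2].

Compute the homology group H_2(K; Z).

H_2 = 0.

Fix the vertex order 1 < 2 < 3 < 4 < 5 < 6 and write every simplex with vertices in increasing order. Then dim K = 2 and the simplices of K are:

  0-simplices (6): [1], [2], [3], [4], [5], [6]
  1-simplices (15): [1,2], [1,3], [1,4], [1,5], [1,6], [2,3], [2,4], [2,5], [2,6], [3,4], [3,5], [3,6], [4,5], [4,6], [5,6]
  2-simplices (10): [1,2,3], [1,2,4], [1,3,5], [1,4,6], [1,5,6], [2,3,6], [2,4,5], [2,5,6], [3,4,5], [3,4,6]

Hence C_0 ≅ Z^6, C_1 ≅ Z^15, C_2 ≅ Z^10.

Boundary ∂_1: C_1 → C_0 sends each edge [p,q] (with p < q) to q − p. For instance
  ∂[1,5] = [5] − [1].
This gives a 6×15 integer matrix of rank 5; reducing to Smith normal form yields diagonal entries (1,1,1,1,1).

∂_2: C_2 → C_1 maps a triangle to the signed sum of its edges. For instance
  ∂[1,4,6] = [4,6] − [1,6] + [1,4],
  ∂[2,4,5] = [4,5] − [2,5] + [2,4].
The 15×10 boundary matrix has rank 10 and Smith normal form diag(1,1,1,1,1,1,1,1,1,2).

Reading off H_k = ker ∂_k / im ∂_{k+1}:

  H_2: rank ker ∂_2 − rank ∂_3 = (10 − 10) − 0 = 0, and there is no ∂_3, so H_2 ≅ 0.

(K is a triangulation of the real projective plane RP^2.)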